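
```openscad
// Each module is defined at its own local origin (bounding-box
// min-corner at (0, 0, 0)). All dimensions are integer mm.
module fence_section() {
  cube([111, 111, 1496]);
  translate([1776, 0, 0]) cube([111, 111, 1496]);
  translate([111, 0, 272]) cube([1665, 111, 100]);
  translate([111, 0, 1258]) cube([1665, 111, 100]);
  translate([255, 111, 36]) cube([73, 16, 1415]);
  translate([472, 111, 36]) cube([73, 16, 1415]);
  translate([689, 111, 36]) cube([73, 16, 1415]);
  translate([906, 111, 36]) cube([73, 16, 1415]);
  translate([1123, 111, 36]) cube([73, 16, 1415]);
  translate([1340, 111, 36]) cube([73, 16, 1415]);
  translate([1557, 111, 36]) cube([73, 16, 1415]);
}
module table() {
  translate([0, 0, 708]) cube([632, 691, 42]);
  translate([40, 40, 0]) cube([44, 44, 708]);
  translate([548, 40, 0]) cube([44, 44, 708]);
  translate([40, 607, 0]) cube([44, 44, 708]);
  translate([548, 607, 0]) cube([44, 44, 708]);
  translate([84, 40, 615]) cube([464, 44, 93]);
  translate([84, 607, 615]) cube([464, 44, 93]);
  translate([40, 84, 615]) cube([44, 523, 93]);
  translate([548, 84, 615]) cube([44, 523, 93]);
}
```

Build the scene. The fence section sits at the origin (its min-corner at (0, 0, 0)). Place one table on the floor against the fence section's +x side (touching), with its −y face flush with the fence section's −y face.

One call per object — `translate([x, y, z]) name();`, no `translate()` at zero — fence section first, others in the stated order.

fence_section();
translate([1887, 0, 0]) table();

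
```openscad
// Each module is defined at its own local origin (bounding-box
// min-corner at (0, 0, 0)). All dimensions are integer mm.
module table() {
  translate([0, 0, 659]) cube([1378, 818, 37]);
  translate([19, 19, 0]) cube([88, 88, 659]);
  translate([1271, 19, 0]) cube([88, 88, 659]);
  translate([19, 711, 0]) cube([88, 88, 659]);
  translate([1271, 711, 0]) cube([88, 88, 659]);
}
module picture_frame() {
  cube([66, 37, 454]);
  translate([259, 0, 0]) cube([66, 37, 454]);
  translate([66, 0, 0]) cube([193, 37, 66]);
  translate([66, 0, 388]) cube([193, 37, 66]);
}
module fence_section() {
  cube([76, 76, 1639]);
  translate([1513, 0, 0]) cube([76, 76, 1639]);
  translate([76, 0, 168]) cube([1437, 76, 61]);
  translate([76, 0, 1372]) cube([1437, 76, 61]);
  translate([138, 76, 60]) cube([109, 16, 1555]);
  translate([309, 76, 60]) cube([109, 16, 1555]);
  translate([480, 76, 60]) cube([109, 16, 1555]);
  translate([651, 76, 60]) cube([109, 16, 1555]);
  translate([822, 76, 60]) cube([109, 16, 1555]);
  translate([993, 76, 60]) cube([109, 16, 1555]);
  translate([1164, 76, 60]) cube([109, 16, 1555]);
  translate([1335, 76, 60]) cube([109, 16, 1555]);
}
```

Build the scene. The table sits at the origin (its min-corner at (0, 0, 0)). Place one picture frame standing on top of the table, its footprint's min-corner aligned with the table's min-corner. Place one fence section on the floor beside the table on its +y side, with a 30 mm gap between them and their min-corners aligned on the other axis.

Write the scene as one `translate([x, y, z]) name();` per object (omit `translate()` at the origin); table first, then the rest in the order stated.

table();
translate([0, 0, 696]) picture_frame();
translate([0, 848, 0]) fence_section();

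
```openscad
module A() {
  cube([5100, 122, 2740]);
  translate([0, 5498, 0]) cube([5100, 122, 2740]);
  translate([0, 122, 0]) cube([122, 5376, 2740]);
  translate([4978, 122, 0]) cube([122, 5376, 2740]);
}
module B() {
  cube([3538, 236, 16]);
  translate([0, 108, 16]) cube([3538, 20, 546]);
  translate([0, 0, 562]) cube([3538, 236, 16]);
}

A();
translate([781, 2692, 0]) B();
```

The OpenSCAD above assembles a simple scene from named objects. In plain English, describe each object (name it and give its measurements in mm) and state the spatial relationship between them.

A is the wall frame of a small rectangular building: four walls, each 2740 mm tall and 122 mm thick, enclosing a footprint 5100 mm (x) by 5620 mm (y) outside-to-outside, with no floor or roof. The front and back walls (the −y and +y sides) span the full width; the two side walls fit between them.

B is an I-beam lying along x, 3538 mm long. Overall section height 578 mm. Two flanges 236 mm wide (y) and 16 mm thick, one on the floor and one at the top; a web 20 mm thick runs between them, centred on the flange width.

The I-beam sits inside the house frame, centred.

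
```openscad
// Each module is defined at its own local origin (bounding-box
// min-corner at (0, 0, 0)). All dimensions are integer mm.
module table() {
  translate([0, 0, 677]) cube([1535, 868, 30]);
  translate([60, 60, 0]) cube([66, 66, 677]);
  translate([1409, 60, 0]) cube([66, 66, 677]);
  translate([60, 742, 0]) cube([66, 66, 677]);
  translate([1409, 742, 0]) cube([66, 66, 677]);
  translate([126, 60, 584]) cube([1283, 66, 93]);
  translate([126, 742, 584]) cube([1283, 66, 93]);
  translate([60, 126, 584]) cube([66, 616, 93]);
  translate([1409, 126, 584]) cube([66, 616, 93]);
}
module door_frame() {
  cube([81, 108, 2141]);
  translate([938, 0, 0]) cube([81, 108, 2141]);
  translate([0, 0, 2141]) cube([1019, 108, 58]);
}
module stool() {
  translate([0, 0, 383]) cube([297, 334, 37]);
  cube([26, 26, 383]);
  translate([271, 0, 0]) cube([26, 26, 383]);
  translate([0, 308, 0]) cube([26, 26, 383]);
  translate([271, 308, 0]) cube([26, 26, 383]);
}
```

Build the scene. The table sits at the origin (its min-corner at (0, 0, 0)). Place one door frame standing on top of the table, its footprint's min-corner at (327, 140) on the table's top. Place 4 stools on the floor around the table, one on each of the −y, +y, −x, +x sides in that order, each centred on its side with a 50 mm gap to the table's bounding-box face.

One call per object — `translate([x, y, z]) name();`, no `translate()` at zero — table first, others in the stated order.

table();
translate([327, 140, 707]) door_frame();
translate([619, -384, 0]) stool();
translate([619, 918, 0]) stool();
translate([-347, 267, 0]) stool();
translate([1585, 267, 0]) stool();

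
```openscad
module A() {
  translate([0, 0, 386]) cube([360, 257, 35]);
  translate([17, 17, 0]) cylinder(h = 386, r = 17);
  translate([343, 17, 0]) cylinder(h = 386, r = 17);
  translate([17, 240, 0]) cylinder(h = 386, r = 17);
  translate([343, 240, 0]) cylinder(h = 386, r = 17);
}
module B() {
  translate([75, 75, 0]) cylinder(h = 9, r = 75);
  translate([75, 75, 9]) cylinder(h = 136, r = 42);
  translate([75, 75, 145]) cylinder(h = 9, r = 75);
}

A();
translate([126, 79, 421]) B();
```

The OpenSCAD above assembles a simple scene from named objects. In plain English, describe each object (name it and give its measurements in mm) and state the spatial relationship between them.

A is a four-legged stool. The seat is a 360×257×35 mm slab whose top surface is at z = 421 mm; four round legs, each 34 mm in diameter, run from the floor (z = 0) to the underside of the seat, each leg's axis is inset half a diameter from the nearest pair of seat edges (so the leg's bounding box is flush with the corner).

B is a spool: two coaxial disc flanges of radius 75 mm and thickness 9 mm, joined by a core cylinder of radius 42 mm and height 136 mm. The lower flange rests on z = 0 and the three cylinders share a vertical axis.

The spool is on top of the stool.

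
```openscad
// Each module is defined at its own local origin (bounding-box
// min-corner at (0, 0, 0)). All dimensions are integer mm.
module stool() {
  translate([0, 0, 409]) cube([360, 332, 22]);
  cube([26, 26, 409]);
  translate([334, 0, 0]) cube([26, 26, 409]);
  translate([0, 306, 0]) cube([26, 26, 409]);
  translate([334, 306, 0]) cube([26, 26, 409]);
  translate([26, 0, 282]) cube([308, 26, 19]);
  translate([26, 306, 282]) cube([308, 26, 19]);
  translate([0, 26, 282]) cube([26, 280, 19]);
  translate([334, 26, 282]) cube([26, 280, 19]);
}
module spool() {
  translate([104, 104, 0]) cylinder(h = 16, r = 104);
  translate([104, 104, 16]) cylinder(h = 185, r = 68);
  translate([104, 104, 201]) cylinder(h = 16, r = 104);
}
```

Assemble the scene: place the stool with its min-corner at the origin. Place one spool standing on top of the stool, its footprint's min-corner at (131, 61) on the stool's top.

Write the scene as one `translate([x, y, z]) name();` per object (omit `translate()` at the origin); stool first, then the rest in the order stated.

stool();
translate([131, 61, 431]) spool();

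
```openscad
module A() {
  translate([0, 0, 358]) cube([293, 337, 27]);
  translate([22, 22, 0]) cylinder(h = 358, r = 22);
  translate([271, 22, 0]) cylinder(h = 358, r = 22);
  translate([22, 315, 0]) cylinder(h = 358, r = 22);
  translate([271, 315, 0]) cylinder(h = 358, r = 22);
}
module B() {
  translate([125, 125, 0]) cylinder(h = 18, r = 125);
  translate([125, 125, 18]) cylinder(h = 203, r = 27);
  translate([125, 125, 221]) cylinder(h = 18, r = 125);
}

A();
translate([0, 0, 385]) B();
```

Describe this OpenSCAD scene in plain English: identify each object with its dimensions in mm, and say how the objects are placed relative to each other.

A is a four-legged stool. The seat is 293×337 mm, 27 mm thick, top at z = 385 mm. It stands on four round legs, each 44 mm in diameter, from z = 0 to the seat underside, each leg's axis is inset half a diameter from the nearest pair of seat edges (so the leg's bounding box is flush with the corner).

B is a spool: two coaxial disc flanges of radius 125 mm and thickness 18 mm, joined by a core cylinder of radius 27 mm and height 203 mm. The lower flange rests on z = 0 and the three cylinders share a vertical axis.

The spool is on top of the stool.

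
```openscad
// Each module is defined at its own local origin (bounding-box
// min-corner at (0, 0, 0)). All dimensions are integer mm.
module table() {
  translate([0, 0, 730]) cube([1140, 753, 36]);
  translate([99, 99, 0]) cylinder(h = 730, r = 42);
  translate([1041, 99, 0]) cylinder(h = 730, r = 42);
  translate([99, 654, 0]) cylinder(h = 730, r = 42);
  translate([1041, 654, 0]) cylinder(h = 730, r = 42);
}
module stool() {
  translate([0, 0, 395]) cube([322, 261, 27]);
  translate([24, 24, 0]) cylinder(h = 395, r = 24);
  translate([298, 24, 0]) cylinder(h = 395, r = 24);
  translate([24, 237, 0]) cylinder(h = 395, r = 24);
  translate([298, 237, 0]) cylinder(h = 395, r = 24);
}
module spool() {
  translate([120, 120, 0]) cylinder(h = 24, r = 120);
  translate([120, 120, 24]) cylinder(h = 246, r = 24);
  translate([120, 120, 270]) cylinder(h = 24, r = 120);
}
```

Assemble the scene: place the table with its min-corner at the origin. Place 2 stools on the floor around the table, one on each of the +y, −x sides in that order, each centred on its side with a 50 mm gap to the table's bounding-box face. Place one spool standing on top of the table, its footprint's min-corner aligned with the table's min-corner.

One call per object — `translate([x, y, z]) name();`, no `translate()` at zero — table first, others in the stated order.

table();
translate([409, 803, 0]) stool();
translate([-372, 246, 0]) stool();
translate([0, 0, 766]) spool();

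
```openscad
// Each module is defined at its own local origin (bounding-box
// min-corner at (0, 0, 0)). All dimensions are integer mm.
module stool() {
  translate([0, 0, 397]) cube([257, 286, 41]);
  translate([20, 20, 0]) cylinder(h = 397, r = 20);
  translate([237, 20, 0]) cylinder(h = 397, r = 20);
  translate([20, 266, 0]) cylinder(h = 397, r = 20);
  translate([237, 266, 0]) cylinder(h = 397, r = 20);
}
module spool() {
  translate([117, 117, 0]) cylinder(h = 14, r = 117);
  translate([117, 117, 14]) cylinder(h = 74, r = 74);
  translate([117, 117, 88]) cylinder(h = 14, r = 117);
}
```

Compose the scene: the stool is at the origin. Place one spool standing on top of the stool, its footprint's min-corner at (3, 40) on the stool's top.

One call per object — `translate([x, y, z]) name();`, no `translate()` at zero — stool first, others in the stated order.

stool();
translate([3, 40, 438]) spool();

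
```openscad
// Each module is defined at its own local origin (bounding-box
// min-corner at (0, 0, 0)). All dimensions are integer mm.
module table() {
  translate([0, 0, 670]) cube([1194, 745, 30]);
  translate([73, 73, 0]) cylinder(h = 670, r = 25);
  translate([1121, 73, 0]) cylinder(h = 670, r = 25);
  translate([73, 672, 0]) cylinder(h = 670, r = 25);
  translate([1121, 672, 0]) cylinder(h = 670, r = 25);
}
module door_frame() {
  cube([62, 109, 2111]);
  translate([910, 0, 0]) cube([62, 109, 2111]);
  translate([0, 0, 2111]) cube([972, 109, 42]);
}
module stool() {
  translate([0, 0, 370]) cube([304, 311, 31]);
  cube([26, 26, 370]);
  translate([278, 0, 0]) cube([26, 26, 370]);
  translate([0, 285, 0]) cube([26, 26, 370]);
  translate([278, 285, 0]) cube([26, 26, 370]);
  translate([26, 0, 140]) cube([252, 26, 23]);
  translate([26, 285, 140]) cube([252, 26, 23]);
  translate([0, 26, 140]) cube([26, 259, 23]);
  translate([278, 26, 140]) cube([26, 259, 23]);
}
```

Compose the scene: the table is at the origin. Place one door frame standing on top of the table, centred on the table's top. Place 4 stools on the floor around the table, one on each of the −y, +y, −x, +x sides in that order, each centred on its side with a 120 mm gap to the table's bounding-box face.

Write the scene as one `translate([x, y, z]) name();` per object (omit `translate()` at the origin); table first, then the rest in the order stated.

table();
translate([111, 318, 700]) door_frame();
translate([445, -431, 0]) stool();
translate([445, 865, 0]) stool();
translate([-424, 217, 0]) stool();
translate([1314, 217, 0]) stool();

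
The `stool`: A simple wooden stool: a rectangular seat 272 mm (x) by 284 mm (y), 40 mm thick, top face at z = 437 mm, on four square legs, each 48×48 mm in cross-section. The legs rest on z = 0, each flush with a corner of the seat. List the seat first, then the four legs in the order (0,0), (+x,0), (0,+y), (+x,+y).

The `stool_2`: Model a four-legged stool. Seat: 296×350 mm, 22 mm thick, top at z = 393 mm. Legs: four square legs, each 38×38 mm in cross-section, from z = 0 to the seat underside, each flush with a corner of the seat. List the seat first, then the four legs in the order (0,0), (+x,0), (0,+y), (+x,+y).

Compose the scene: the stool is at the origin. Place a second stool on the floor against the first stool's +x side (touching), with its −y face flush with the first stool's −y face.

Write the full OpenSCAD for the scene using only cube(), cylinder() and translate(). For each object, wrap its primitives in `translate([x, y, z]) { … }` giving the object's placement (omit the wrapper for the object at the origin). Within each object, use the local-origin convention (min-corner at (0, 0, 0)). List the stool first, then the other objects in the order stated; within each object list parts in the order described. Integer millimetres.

translate([0, 0, 397]) cube([272, 284, 40]);
cube([48, 48, 397]);
translate([224, 0, 0]) cube([48, 48, 397]);
translate([0, 236, 0]) cube([48, 48, 397]);
translate([224, 236, 0]) cube([48, 48, 397]);
translate([272, 0, 0]) {
  translate([0, 0, 371]) cube([296, 350, 22]);
  cube([38, 38, 371]);
  translate([258, 0, 0]) cube([38, 38, 371]);
  translate([0, 312, 0]) cube([38, 38, 371]);
  translate([258, 312, 0]) cube([38, 38, 371]);
}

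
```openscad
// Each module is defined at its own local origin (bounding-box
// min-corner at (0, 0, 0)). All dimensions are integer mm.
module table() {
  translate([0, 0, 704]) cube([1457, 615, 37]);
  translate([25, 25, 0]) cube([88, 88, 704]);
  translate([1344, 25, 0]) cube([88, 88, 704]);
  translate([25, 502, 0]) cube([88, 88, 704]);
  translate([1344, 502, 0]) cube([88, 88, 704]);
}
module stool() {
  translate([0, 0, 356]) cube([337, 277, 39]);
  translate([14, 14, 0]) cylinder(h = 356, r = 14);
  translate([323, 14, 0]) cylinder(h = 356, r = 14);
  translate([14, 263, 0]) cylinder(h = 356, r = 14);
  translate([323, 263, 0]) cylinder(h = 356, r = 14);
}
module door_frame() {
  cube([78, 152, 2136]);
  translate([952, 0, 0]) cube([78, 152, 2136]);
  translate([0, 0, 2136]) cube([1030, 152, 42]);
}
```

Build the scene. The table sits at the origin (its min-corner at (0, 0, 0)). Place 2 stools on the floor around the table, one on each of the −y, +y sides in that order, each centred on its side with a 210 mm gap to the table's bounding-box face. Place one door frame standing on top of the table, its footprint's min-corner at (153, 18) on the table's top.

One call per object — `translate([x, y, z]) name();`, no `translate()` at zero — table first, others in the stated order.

table();
translate([560, -487, 0]) stool();
translate([560, 825, 0]) stool();
translate([153, 18, 741]) door_frame();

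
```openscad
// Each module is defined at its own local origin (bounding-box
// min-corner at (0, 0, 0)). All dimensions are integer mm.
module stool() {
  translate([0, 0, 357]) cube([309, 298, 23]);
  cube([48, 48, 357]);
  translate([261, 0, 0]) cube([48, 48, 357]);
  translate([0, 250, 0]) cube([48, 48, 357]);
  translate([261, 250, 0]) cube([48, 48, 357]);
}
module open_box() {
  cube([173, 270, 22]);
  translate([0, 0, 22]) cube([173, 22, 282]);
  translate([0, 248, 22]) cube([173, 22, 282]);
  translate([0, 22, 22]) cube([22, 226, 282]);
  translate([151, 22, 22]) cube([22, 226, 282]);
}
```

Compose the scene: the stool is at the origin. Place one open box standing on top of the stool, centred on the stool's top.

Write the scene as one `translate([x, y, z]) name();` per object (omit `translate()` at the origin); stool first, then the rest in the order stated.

stool();
translate([68, 14, 380]) open_box();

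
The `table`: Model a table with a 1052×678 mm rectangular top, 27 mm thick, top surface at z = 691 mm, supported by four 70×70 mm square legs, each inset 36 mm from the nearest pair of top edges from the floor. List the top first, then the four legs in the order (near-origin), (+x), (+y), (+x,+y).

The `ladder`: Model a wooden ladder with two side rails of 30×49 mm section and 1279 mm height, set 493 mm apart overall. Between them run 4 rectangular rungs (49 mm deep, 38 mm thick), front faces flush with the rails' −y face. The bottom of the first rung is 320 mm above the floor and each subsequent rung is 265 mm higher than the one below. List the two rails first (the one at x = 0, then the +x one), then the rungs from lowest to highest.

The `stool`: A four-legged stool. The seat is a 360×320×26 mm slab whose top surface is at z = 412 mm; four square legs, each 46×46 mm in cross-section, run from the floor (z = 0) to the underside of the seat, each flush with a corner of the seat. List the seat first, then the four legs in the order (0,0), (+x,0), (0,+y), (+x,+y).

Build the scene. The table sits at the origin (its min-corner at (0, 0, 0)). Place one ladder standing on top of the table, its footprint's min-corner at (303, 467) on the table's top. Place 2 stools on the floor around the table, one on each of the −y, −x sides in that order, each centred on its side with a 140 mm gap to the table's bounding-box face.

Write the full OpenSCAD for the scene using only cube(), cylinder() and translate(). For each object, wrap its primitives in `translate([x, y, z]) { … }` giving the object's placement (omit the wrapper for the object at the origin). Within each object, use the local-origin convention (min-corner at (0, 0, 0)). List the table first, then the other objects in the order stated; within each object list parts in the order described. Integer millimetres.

translate([0, 0, 664]) cube([1052, 678, 27]);
translate([36, 36, 0]) cube([70, 70, 664]);
translate([946, 36, 0]) cube([70, 70, 664]);
translate([36, 572, 0]) cube([70, 70, 664]);
translate([946, 572, 0]) cube([70, 70, 664]);
translate([303, 467, 691]) {
  cube([30, 49, 1279]);
  translate([463, 0, 0]) cube([30, 49, 1279]);
  translate([30, 0, 320]) cube([433, 49, 38]);
  translate([30, 0, 585]) cube([433, 49, 38]);
  translate([30, 0, 850]) cube([433, 49, 38]);
  translate([30, 0, 1115]) cube([433, 49, 38]);
}
translate([346, -460, 0]) {
  translate([0, 0, 386]) cube([360, 320, 26]);
  cube([46, 46, 386]);
  translate([314, 0, 0]) cube([46, 46, 386]);
  translate([0, 274, 0]) cube([46, 46, 386]);
  translate([314, 274, 0]) cube([46, 46, 386]);
}
translate([-500, 179, 0]) {
  translate([0, 0, 386]) cube([360, 320, 26]);
  cube([46, 46, 386]);
  translate([314, 0, 0]) cube([46, 46, 386]);
  translate([0, 274, 0]) cube([46, 46, 386]);
  translate([314, 274, 0]) cube([46, 46, 386]);
}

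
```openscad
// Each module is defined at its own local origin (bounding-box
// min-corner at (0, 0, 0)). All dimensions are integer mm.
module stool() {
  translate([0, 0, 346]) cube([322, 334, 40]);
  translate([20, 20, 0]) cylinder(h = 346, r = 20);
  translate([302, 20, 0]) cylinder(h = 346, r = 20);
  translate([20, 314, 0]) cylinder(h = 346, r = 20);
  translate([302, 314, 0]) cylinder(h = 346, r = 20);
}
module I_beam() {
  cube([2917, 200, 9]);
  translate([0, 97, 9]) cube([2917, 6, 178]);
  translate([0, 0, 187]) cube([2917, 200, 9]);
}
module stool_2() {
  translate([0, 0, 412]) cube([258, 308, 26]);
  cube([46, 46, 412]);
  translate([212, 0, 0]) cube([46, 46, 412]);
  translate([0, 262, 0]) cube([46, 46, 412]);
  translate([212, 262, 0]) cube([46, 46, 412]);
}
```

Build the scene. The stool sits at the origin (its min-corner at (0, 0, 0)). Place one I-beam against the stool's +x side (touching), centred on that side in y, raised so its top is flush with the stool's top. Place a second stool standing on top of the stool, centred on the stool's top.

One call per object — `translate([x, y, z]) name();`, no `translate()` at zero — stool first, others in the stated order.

stool();
translate([322, 67, 190]) I_beam();
translate([32, 13, 386]) stool_2();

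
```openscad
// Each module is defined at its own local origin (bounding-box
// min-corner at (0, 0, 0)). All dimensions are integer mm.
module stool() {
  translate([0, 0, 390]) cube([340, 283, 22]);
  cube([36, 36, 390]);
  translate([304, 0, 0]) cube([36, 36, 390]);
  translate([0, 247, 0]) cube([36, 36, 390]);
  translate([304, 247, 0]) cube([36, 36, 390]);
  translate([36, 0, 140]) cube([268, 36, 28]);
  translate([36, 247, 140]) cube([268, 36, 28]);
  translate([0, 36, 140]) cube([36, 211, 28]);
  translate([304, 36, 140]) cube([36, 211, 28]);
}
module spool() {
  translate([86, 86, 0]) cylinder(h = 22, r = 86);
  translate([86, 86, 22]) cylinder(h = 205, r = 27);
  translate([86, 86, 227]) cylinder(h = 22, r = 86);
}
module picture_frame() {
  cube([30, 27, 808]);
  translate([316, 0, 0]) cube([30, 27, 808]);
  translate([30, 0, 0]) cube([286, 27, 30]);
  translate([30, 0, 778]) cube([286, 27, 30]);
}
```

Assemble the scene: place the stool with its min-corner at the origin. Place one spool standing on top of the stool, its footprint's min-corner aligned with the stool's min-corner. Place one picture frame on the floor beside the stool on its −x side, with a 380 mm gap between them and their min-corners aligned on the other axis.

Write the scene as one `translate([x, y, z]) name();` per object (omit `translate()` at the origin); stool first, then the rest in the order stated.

stool();
translate([0, 0, 412]) spool();
translate([-726, 0, 0]) picture_frame();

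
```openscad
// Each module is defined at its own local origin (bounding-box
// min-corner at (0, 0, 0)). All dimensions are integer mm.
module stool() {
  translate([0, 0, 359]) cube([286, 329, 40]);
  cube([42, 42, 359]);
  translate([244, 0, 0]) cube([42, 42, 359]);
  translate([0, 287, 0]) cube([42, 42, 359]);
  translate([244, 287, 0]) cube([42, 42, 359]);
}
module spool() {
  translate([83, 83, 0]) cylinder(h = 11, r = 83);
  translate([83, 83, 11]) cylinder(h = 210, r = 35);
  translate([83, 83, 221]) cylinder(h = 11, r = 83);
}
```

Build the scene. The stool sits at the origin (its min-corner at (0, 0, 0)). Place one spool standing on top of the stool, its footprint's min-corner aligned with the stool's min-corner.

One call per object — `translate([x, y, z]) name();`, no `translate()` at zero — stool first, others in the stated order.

stool();
translate([0, 0, 399]) spool();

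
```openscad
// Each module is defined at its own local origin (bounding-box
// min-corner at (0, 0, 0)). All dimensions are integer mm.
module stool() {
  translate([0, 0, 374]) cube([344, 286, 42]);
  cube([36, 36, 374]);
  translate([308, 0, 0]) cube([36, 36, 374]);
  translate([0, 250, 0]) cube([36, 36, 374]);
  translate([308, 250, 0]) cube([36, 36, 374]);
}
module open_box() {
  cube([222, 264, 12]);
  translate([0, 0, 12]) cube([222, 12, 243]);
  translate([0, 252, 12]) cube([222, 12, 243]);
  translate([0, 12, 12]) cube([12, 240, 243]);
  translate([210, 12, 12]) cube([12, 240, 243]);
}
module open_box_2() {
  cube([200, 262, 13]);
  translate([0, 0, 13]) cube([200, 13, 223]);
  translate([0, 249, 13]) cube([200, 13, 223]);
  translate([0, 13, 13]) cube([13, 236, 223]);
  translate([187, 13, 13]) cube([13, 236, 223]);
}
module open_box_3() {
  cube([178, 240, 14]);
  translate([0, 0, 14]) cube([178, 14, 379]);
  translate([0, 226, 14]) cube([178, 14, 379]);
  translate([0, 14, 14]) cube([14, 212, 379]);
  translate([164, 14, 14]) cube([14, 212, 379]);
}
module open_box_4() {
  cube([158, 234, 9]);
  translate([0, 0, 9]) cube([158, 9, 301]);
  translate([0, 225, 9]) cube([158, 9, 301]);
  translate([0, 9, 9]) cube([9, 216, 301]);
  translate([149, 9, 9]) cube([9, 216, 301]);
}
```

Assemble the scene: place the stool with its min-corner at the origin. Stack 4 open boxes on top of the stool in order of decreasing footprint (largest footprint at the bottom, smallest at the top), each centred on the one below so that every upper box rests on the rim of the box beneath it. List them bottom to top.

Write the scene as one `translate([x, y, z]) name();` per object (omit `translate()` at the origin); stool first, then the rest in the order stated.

stool();
translate([61, 11, 416]) open_box();
translate([72, 12, 671]) open_box_2();
translate([83, 23, 907]) open_box_3();
translate([93, 26, 1300]) open_box_4();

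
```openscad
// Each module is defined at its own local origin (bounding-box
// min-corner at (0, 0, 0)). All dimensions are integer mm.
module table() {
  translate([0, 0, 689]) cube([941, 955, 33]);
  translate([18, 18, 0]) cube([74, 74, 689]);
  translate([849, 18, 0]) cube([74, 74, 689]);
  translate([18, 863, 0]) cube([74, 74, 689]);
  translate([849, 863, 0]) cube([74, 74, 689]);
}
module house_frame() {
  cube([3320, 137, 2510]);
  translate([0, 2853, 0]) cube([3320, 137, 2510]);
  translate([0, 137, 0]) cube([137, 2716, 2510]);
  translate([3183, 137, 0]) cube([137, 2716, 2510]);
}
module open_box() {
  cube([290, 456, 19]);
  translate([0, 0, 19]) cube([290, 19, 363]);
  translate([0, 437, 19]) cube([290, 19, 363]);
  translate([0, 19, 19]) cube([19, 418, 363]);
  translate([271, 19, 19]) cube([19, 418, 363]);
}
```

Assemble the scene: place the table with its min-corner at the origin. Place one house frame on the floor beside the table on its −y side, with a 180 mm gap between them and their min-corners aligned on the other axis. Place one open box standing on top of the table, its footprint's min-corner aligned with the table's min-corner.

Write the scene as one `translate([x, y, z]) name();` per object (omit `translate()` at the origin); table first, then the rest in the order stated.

table();
translate([0, -3170, 0]) house_frame();
translate([0, 0, 722]) open_box();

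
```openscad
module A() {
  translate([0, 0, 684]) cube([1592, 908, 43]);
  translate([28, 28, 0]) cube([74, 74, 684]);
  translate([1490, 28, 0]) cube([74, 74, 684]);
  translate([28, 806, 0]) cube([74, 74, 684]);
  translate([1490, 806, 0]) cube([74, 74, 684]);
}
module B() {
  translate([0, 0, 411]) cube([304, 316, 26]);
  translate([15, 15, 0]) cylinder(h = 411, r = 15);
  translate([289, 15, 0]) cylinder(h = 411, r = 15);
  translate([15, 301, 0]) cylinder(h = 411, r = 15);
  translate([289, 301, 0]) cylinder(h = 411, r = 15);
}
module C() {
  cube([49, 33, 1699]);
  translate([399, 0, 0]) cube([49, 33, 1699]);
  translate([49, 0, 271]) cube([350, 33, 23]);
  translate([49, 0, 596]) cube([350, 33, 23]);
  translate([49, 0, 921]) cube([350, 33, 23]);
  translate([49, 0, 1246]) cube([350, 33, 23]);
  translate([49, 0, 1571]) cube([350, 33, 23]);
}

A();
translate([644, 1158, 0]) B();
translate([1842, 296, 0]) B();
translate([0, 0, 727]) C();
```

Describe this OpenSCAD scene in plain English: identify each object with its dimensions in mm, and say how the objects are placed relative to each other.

A is a table: top 1592 mm (x) × 908 mm (y), 43 mm thick, upper face at z = 727 mm, on four 74×74 mm square legs, each inset 28 mm from the nearest pair of top edges, running from z = 0 to the bottom of the top.

B is a simple wooden stool: a rectangular seat 304 mm (x) by 316 mm (y), 26 mm thick, top face at z = 437 mm, on four round legs, each 30 mm in diameter. The legs rest on z = 0, each leg's axis is inset half a diameter from the nearest pair of seat edges (so the leg's bounding box is flush with the corner).

C is a straight ladder. Two 49×33 mm vertical rails, 1699 mm tall, stand 448 mm apart (outside-to-outside) with their front faces coplanar on the −y side. 5 rungs, each 33 mm deep and 23 mm tall, span between the inner faces of the rails, front faces flush with the rails. The lowest rung's underside is at z = 271 mm and rungs are spaced 325 mm apart (underside to underside).

Two stools sit around the table at the +y, +x sides. The ladder is on top of the table.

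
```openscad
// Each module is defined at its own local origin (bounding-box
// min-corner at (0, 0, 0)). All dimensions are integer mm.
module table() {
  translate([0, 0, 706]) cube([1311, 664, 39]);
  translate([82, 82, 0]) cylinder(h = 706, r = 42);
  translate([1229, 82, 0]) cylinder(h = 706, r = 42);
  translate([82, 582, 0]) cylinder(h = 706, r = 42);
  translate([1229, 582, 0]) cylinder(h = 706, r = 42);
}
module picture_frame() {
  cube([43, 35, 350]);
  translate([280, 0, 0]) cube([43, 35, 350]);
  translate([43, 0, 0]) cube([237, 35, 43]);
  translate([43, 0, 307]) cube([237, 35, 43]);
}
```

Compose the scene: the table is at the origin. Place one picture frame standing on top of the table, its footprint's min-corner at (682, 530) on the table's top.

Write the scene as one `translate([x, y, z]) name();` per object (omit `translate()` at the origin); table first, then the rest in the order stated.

table();
translate([682, 530, 745]) picture_frame();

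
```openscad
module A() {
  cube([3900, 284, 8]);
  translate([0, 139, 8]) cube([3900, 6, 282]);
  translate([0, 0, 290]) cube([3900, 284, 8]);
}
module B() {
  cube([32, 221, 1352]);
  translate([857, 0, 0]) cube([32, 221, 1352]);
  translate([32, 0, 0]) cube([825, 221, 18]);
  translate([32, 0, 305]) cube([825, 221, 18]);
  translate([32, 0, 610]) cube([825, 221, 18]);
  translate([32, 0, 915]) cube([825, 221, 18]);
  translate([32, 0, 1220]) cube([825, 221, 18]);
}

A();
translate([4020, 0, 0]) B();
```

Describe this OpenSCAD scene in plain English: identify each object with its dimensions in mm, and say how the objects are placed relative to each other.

A is an I-beam lying along x, 3900 mm long. Overall section height 298 mm. Two flanges 284 mm wide (y) and 8 mm thick, one on the floor and one at the top; a web 6 mm thick runs between them, centred on the flange width.

B is an open bookshelf. Two side panels, each 32 mm thick, 221 mm deep and 1352 mm tall, stand 889 mm apart (outside-to-outside). Between them sit 5 shelves, each 18 mm thick and 221 mm deep, spanning the full gap between the sides. The bottom shelf rests on the floor (its underside at z = 0) and the clear gap between one shelf's top and the next shelf's underside is 287 mm.

The bookshelf is on the floor beside the I-beam on its +x side.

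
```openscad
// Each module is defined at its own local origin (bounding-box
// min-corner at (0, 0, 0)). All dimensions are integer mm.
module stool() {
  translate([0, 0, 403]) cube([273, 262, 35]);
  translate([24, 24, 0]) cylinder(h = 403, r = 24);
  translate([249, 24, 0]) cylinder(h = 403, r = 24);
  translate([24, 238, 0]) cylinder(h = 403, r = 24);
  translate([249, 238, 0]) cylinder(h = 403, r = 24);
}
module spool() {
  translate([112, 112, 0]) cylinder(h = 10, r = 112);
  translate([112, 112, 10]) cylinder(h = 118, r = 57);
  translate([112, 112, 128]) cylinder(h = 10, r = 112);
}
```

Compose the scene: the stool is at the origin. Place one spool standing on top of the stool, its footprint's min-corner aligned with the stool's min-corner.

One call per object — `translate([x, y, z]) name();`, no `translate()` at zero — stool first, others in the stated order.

stool();
translate([0, 0, 438]) spool();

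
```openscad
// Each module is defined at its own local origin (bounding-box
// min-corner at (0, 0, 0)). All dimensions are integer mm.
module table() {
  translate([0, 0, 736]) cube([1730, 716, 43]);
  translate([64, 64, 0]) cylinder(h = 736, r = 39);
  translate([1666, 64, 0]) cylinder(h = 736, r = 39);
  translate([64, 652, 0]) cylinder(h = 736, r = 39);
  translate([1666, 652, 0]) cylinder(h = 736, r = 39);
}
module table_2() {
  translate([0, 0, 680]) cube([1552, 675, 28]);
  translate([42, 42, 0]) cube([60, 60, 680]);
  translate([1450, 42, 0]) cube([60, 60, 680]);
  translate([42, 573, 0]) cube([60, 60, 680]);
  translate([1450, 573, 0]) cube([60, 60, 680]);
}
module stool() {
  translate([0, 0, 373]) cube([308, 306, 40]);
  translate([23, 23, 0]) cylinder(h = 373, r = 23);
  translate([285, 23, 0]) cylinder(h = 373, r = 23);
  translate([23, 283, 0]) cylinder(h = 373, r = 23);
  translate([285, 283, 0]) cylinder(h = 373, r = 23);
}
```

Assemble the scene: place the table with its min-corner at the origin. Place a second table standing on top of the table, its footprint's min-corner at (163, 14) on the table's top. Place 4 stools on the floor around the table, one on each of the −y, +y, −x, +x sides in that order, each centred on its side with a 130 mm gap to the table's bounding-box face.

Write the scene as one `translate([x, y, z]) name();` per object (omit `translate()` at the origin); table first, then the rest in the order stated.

table();
translate([163, 14, 779]) table_2();
translate([711, -436, 0]) stool();
translate([711, 846, 0]) stool();
translate([-438, 205, 0]) stool();
translate([1860, 205, 0]) stool();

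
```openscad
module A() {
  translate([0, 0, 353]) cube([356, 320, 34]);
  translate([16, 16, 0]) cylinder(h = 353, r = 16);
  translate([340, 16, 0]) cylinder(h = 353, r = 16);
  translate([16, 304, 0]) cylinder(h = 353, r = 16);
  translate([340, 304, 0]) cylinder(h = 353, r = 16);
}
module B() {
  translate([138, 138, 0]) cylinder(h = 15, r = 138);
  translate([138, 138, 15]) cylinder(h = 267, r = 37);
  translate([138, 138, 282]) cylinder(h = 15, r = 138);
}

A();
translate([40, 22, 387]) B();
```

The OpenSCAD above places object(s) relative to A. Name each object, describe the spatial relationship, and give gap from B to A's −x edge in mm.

A is a stool. B is a spool. The spool is on top of the stool, centred. The gap from the spool to the stool's −x edge is 40 mm.

The spool's min-x is at 40; the stool's min-x is 0; gap = 40 mm.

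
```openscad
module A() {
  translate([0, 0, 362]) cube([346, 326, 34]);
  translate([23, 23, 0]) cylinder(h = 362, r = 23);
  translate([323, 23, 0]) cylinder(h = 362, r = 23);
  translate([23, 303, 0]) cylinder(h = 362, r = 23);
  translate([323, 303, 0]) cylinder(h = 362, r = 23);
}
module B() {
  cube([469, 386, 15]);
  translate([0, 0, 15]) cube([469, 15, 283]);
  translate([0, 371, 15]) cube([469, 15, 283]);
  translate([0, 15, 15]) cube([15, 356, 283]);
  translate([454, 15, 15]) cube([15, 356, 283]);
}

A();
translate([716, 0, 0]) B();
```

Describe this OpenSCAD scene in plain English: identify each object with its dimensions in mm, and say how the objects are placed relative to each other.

A is a simple wooden stool: a rectangular seat 346 mm (x) by 326 mm (y), 34 mm thick, top face at z = 396 mm, on four round legs, each 46 mm in diameter. The legs rest on z = 0, each leg's axis is inset half a diameter from the nearest pair of seat edges (so the leg's bounding box is flush with the corner).

B is an open-topped rectangular box: outside dimensions 469×386×298 mm, with a uniform wall and base thickness of 15 mm. The base is a full 469×386 slab on the floor; four walls sit on top of the base. The front and back walls (the −y and +y sides) span the full width; the two side walls fit between them.

The open box is on the floor beside the stool on its +x side.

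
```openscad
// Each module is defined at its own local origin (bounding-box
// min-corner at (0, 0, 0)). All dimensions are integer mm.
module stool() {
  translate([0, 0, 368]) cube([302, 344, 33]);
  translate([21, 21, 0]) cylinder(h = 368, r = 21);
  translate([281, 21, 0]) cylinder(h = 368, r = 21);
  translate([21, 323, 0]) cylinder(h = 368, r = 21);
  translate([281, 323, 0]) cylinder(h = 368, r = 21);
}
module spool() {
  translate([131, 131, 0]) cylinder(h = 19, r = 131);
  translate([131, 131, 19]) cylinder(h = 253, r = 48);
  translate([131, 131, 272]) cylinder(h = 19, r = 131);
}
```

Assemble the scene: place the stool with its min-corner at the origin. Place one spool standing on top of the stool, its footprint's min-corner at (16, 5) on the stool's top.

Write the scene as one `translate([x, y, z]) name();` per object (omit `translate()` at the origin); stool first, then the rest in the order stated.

stool();
translate([16, 5, 401]) spool();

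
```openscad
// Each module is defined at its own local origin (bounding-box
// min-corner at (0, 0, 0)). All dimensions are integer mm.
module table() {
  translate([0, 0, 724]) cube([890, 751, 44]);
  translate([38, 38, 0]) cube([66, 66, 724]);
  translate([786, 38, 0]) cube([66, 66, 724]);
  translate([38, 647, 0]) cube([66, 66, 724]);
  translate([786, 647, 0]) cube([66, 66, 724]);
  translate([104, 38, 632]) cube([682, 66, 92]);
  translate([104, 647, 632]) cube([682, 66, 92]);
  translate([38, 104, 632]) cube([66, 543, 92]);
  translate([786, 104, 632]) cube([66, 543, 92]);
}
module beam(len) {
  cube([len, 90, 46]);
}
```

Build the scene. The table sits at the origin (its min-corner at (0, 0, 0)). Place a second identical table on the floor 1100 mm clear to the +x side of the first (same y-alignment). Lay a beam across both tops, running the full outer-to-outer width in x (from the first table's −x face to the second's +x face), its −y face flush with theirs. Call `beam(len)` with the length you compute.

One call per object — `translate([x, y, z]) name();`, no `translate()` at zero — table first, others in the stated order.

table();
translate([1990, 0, 0]) table();
translate([0, 0, 768]) beam(2880);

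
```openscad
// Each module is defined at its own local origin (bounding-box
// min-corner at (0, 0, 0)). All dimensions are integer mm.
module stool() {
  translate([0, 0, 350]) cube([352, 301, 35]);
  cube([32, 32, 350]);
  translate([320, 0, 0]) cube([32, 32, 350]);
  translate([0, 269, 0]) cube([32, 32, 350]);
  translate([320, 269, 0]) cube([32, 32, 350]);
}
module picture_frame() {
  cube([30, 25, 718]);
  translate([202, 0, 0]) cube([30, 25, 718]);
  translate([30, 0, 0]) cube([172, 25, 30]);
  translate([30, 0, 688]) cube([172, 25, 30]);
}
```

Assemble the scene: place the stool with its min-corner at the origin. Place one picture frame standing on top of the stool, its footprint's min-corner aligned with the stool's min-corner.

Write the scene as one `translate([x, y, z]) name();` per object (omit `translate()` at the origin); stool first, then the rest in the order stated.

stool();
translate([0, 0, 385]) picture_frame();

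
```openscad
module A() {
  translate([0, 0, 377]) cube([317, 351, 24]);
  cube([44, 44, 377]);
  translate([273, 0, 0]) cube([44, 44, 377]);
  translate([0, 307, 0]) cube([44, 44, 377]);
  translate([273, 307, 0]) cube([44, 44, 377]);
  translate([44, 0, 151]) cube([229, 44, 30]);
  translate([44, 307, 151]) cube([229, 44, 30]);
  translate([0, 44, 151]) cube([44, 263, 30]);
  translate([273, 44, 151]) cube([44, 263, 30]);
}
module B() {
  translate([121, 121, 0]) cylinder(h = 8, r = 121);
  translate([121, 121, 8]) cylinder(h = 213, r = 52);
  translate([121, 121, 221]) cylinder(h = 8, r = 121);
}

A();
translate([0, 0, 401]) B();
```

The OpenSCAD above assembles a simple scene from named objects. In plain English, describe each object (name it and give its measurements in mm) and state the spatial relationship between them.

A is a four-legged stool. The seat is 317×351 mm, 24 mm thick, top at z = 401 mm. It stands on four square legs, each 44×44 mm in cross-section, from z = 0 to the seat underside, each flush with a corner of the seat. Four stretchers, 44 mm wide and 30 mm tall, connect adjacent legs with their undersides at z = 151 mm, each running between the inner faces of the legs it joins and aligned with the legs' outer faces on the other axis.

B is a spool: two coaxial disc flanges of radius 121 mm and thickness 8 mm, joined by a core cylinder of radius 52 mm and height 213 mm. The lower flange rests on z = 0 and the three cylinders share a vertical axis.

The spool is on top of the stool.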